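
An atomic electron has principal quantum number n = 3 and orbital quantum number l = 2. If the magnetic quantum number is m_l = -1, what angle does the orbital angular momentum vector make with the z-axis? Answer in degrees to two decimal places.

|L| = √(l(l+1)) ℏ = √6 ℏ.
L_z = m_l ℏ = −1ℏ.
cos θ = L_z/|L| = -1/√6, so θ ≈ 114.09°.

θ ≈ 114.09°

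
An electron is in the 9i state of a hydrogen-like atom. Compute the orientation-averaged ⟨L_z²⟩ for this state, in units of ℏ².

⟨L_z²⟩ = 14 ℏ²

9i means n = 9, l = 6.
The allowed m_l values are -6, -5, -4, -3, -2, -1, 0, 1, 2, 3, 4, 5, 6.
⟨L_z²⟩ = ℏ²·(Σ m_l²)/(2l+1) = ℏ²·182/13 = 14ℏ².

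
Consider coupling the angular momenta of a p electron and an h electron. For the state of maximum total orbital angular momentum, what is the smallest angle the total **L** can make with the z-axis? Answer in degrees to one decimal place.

The total orbital quantum number L ranges from |l₁ − l₂| to l₁ + l₂ in integer steps.
Allowed values: L = 4, 5, 6.
The maximum is L = 6, with |L_tot| = ℏ√(6·7) = √42 ℏ.
The minimum angle with z is arccos(6/√42) ≈ 22.2°.

θ_min ≈ 22.2°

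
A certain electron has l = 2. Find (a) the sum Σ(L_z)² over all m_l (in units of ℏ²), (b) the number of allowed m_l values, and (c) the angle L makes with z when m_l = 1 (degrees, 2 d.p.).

Σ m_l² = 10, so Σ(L_z)² = 10 ℏ².
There are 2l+1 = 5 values of m_l.
For m_l = 1: cos θ = 1/√6, θ ≈ 65.91°.

Σ(L_z)² = 10 ℏ²; 5 values; θ(m_l=1) ≈ 65.91°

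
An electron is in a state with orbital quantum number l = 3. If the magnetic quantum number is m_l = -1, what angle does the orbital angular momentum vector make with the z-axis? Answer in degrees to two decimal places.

θ ≈ 106.78°

|L|² = l(l+1)ℏ² = 12ℏ², so |L| = 2√3 ℏ.
L_z = m_l ℏ = −1ℏ.
cos θ = L_z/|L| = -1/√12, so θ ≈ 106.78°.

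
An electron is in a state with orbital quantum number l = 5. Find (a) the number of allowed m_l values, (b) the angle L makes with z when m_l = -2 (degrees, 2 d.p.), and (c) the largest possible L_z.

There are 2l+1 = 11 values of m_l.
For m_l = -2: cos θ = -2/√30, θ ≈ 111.42°.
L_z,max = lℏ = 5ℏ.

11 values; θ(m_l=-2) ≈ 111.42°; L_z,max = 5ℏ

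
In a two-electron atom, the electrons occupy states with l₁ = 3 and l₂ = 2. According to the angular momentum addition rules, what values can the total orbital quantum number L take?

L = 1, 2, 3, 4, 5

L runs from |3 − 2| = 1 to 3 + 2 = 5.
Allowed values: L = 1, 2, 3, 4, 5.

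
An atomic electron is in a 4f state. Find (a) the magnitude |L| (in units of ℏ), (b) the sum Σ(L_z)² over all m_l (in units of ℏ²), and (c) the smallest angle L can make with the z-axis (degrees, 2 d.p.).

|L| = 2√3 ℏ ≈ 3.464ℏ; Σ(L_z)² = 28 ℏ²; θ_min ≈ 30.00°

For 4f, l = 3.
|L| = ℏ√(3·4) = 2√3 ℏ ≈ 3.464ℏ.
Σ m_l² = 28, so Σ(L_z)² = 28 ℏ².
cos θ_min = 3/√12, so θ_min ≈ 30.00°.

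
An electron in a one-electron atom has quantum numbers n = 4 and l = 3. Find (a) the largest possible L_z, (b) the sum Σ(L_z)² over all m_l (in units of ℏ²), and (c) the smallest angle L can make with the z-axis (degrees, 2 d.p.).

L_z,max = 3ℏ; Σ(L_z)² = 28 ℏ²; θ_min ≈ 30.00°

L_z,max = lℏ = 3ℏ.
Σ m_l² = 28, so Σ(L_z)² = 28 ℏ².
cos θ_min = 3/√12, so θ_min ≈ 30.00°.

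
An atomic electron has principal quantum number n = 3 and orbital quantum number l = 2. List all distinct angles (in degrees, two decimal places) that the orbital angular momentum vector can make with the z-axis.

|L|² = l(l+1)ℏ² = 6ℏ², so |L| = √6 ℏ.
cos θ = m_l/√6 for each m_l ∈ {-2, -1, 0, 1, 2}.

θ ∈ {35.26°, 65.91°, 90.00°, 114.09°, 144.74°}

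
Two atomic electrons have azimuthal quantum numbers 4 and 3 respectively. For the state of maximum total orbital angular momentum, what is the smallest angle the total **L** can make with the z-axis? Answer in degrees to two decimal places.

θ_min ≈ 20.70°

L runs from |4 − 3| = 1 to 4 + 3 = 7.
So L can be 1, 2, 3, 4, 5, 6, 7.
The maximum is L = 7, with |L_tot| = ℏ√(7·8) = 2√14 ℏ.
The minimum angle with z is arccos(7/√56) ≈ 20.70°.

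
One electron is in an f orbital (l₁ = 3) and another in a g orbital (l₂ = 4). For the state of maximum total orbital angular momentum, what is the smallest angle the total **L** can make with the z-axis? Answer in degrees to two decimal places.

Angular momentum addition gives L = |l₁ − l₂|, …, l₁ + l₂.
L ∈ {1, 2, 3, 4, 5, 6, 7}.
The maximum is L = 7, with |L_tot| = ℏ√(7·8) = 2√14 ℏ.
The minimum angle with z is arccos(7/√56) ≈ 20.70°.

θ_min ≈ 20.70°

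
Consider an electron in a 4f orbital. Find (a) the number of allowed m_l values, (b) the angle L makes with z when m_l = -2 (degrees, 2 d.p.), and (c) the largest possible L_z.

The 4f subshell has l = 3.
There are 2l+1 = 7 values of m_l.
For m_l = -2: cos θ = -2/√12, θ ≈ 125.26°.
L_z,max = lℏ = 3ℏ.

7 values; θ(m_l=-2) ≈ 125.26°; L_z,max = 3ℏ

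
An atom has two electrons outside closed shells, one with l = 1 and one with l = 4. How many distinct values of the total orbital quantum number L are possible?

The total orbital quantum number L ranges from |l₁ − l₂| to l₁ + l₂ in integer steps.
Allowed values: L = 3, 4, 5.
That is 3 values.

3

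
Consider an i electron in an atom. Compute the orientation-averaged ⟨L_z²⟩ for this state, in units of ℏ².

The letter i corresponds to l = 6.
m_l ∈ {-6, -5, -4, -3, -2, -1, 0, 1, 2, 3, 4, 5, 6}.
⟨L_z²⟩ = ℏ²·(Σ m_l²)/(2l+1) = ℏ²·182/13 = 14ℏ².

⟨L_z²⟩ = 14 ℏ²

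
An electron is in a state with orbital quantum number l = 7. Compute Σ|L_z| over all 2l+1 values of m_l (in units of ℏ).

Σ|L_z| = 56 ℏ

m_l ∈ {-7, -6, -5, -4, -3, -2, -1, 0, 1, 2, 3, 4, 5, 6, 7}.
Σ|m_l| = l(l+1) = 56.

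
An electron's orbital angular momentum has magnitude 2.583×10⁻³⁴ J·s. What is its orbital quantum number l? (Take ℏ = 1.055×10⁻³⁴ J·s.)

l = 2

In units of ℏ, |L| ≈ 2.448.
l(l+1) ≈ 2.448² ≈ 5.99, so l = 2.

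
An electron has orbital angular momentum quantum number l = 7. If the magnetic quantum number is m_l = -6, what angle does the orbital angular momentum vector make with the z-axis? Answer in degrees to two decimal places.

|L|² = l(l+1)ℏ² = 56ℏ², so |L| = 2√14 ℏ.
L_z = m_l ℏ = −6ℏ.
cos θ = L_z/|L| = -6/√56, so θ ≈ 143.30°.

θ ≈ 143.30°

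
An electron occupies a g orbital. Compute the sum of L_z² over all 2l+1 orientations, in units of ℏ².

Σ(L_z)² = 60 ℏ²

For a g orbital, l = 4.
m_l runs from −4 to 4, i.e. {-4, -3, -2, -1, 0, 1, 2, 3, 4}.
Summing m² from −4 to 4: Σ m_l² = 60.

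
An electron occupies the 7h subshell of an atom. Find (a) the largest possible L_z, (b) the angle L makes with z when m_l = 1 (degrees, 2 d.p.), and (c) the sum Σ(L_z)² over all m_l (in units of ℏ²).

L_z,max = 5ℏ; θ(m_l=1) ≈ 79.48°; Σ(L_z)² = 110 ℏ²

7h means n = 7, l = 5.
L_z,max = lℏ = 5ℏ.
For m_l = 1: cos θ = 1/√30, θ ≈ 79.48°.
Σ m_l² = 110, so Σ(L_z)² = 110 ℏ².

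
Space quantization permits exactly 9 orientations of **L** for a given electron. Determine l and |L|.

2l + 1 = 9 ⇒ l = 4.
|L| = ℏ√(l(l+1)) = ℏ√(4·5) = 2√5 ℏ.

l = 4, |L| = 2√5 ℏ ≈ 4.472ℏ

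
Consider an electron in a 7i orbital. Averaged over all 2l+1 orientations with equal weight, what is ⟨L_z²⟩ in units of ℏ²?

⟨L_z²⟩ = 14 ℏ²

7i means n = 7, l = 6.
m_l ∈ {-6, -5, -4, -3, -2, -1, 0, 1, 2, 3, 4, 5, 6}.
⟨L_z²⟩ = ℏ²·l(l+1)/3 = 14ℏ².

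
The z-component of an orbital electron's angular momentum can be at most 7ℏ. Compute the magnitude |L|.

Since max m_l = l, l = 7.
|L| = ℏ√(l(l+1)) = 2√14 ℏ.

|L| = 2√14 ℏ ≈ 7.483ℏ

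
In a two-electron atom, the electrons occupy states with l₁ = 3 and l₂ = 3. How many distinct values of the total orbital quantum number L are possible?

L runs from |3 − 3| = 0 to 3 + 3 = 6.
So L can be 0, 1, 2, 3, 4, 5, 6.
That is 7 values.

7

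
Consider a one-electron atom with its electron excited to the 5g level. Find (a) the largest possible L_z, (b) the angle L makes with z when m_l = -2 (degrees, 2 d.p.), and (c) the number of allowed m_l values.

L_z,max = 4ℏ; θ(m_l=-2) ≈ 116.57°; 9 values

The 5g level has l = 4.
L_z,max = lℏ = 4ℏ.
For m_l = -2: cos θ = -2/√20, θ ≈ 116.57°.
There are 2l+1 = 9 values of m_l.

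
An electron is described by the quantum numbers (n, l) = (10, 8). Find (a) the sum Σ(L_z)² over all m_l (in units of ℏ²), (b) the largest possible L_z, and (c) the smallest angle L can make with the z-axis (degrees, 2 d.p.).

Σ(L_z)² = 408 ℏ²; L_z,max = 8ℏ; θ_min ≈ 19.47°

Σ m_l² = 408, so Σ(L_z)² = 408 ℏ².
L_z,max = lℏ = 8ℏ.
cos θ_min = 8/√72, so θ_min ≈ 19.47°.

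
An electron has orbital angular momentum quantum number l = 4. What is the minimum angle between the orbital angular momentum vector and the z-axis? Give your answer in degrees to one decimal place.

|L| = √(l(l+1)) ℏ = 2√5 ℏ.
The smallest angle corresponds to the largest L_z, i.e. m_l = l = 4, giving L_z = 4ℏ.
cos θ_min = 4/√20, so θ_min ≈ 26.6°.

θ_min ≈ 26.6°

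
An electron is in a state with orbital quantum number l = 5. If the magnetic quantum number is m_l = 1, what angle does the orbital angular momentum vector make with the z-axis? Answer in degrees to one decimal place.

θ ≈ 79.5°

|L|² = l(l+1)ℏ² = 30ℏ², so |L| = √30 ℏ.
L_z = m_l ℏ = 1ℏ.
cos θ = L_z/|L| = 1/√30, so θ ≈ 79.5°.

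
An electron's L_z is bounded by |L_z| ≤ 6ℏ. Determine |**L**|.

The maximum L_z equals lℏ, giving l = 6.
Then |L| = ℏ√(6·7) = √42 ℏ.

|L| = √42 ℏ ≈ 6.481ℏ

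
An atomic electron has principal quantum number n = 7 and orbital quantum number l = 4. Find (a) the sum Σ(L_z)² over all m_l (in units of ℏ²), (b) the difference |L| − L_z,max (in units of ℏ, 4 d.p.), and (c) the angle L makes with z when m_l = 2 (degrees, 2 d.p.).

Σ(L_z)² = 60 ℏ²; |L|−L_z,max ≈ 0.4721ℏ; θ(m_l=2) ≈ 63.43°

Σ m_l² = 60, so Σ(L_z)² = 60 ℏ².
|L| − L_z,max = (2√5 − 4)ℏ ≈ 0.4721ℏ.
For m_l = 2: cos θ = 2/√20, θ ≈ 63.43°.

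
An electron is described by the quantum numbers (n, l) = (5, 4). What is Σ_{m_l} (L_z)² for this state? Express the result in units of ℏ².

Σ(L_z)² = 60 ℏ²

m_l runs from −4 to 4, i.e. {-4, -3, -2, -1, 0, 1, 2, 3, 4}.
Σ m_l² = l(l+1)(2l+1)/3 = 4·5·9/3 = 60.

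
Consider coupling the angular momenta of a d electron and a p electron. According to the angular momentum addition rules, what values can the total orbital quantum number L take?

L runs from |2 − 1| = 1 to 2 + 1 = 3.
So L can be 1, 2, 3.

L = 1, 2, 3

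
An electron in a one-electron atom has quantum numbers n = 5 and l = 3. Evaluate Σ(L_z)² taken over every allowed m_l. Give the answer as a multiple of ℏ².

The allowed m_l values are -3, -2, -1, 0, 1, 2, 3.
Σ m_l² = l(l+1)(2l+1)/3 = 3·4·7/3 = 28.

Σ(L_z)² = 28 ℏ²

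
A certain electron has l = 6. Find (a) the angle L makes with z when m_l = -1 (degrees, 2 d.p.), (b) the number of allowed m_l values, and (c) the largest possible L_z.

θ(m_l=-1) ≈ 98.88°; 13 values; L_z,max = 6ℏ

For m_l = -1: cos θ = -1/√42, θ ≈ 98.88°.
There are 2l+1 = 13 values of m_l.
L_z,max = lℏ = 6ℏ.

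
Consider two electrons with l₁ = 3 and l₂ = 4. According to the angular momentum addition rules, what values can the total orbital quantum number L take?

Angular momentum addition gives L = |l₁ − l₂|, …, l₁ + l₂.
Allowed values: L = 1, 2, 3, 4, 5, 6, 7.

L = 1, 2, 3, 4, 5, 6, 7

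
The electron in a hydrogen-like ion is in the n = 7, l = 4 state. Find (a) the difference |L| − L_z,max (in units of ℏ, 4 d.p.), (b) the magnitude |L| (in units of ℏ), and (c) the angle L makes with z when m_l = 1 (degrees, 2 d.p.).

|L|−L_z,max ≈ 0.4721ℏ; |L| = 2√5 ℏ ≈ 4.472ℏ; θ(m_l=1) ≈ 77.08°

|L| − L_z,max = (2√5 − 4)ℏ ≈ 0.4721ℏ.
|L| = ℏ√(4·5) = 2√5 ℏ ≈ 4.472ℏ.
For m_l = 1: cos θ = 1/√20, θ ≈ 77.08°.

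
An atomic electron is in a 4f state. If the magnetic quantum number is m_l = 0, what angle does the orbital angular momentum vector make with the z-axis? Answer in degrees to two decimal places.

θ ≈ 90.00°

The 4f subshell has l = 3.
|L| = √(l(l+1)) ℏ = 2√3 ℏ.
L_z = m_l ℏ = 0ℏ.
cos θ = L_z/|L| = 0/√12, so θ ≈ 90.00°.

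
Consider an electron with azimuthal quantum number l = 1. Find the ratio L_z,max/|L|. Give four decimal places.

L_z,max/|L| = 0.7071

|L| = √2 ℏ ≈ 1.4142ℏ, while L_z,max = lℏ = 1ℏ.
L_z,max/|L| = 1/√2 = 0.7071.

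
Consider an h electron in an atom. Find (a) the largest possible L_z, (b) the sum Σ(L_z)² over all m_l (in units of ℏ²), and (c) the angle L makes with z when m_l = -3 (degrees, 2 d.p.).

L_z,max = 5ℏ; Σ(L_z)² = 110 ℏ²; θ(m_l=-3) ≈ 123.21°

For an h orbital, l = 5.
L_z,max = lℏ = 5ℏ.
Σ m_l² = 110, so Σ(L_z)² = 110 ℏ².
For m_l = -3: cos θ = -3/√30, θ ≈ 123.21°.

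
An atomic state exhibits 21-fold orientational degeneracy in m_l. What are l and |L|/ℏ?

2l + 1 = 21 ⇒ l = 10.
|L| = ℏ√(l(l+1)) = ℏ√(10·11) = √110 ℏ.

l = 10, |L| = √110 ℏ ≈ 10.488ℏ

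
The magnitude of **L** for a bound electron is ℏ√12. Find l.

|L| = ℏ√(l(l+1)), so l(l+1) = 12.
The positive root is l = 3.

l = 3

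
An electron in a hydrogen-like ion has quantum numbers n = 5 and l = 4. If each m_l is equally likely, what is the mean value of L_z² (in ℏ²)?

⟨L_z²⟩ = 6.667 ℏ²

m_l runs from −4 to 4, i.e. {-4, -3, -2, -1, 0, 1, 2, 3, 4}.
⟨L_z²⟩ = ℏ²·(Σ m_l²)/(2l+1) = ℏ²·60/9 = 6.667ℏ².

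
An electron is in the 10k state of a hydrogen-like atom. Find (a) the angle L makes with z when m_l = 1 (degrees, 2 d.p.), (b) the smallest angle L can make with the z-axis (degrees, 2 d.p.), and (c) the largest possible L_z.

θ(m_l=1) ≈ 82.32°; θ_min ≈ 20.70°; L_z,max = 7ℏ

For 10k, l = 7.
For m_l = 1: cos θ = 1/√56, θ ≈ 82.32°.
cos θ_min = 7/√56, so θ_min ≈ 20.70°.
L_z,max = lℏ = 7ℏ.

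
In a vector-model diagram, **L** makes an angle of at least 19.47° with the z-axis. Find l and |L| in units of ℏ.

l = 8, |L| = 6√2 ℏ ≈ 8.485ℏ

At minimum angle, m_l = l, so cos θ = l/√(l(l+1)); cos²θ = l/(l+1) = 0.8889.
Thus l = 0.8889/(1 − 0.8889) ≈ 8.
Then |L| = ℏ√(8·9) = 6√2 ℏ.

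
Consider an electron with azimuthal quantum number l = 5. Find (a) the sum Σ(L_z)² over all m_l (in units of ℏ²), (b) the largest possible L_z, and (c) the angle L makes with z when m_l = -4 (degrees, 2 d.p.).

Σ m_l² = 110, so Σ(L_z)² = 110 ℏ².
L_z,max = lℏ = 5ℏ.
For m_l = -4: cos θ = -4/√30, θ ≈ 136.91°.

Σ(L_z)² = 110 ℏ²; L_z,max = 5ℏ; θ(m_l=-4) ≈ 136.91°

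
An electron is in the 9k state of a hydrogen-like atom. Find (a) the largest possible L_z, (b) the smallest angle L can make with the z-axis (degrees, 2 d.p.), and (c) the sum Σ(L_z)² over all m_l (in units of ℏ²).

For 9k, l = 7.
L_z,max = lℏ = 7ℏ.
cos θ_min = 7/√56, so θ_min ≈ 20.70°.
Σ m_l² = 280, so Σ(L_z)² = 280 ℏ².

L_z,max = 7ℏ; θ_min ≈ 20.70°; Σ(L_z)² = 280 ℏ²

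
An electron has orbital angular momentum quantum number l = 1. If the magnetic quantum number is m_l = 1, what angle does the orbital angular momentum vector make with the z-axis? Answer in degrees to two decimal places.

|L| = √(l(l+1)) ℏ = √2 ℏ.
L_z = m_l ℏ = 1ℏ.
cos θ = L_z/|L| = 1/√2, so θ ≈ 45.00°.

θ ≈ 45.00°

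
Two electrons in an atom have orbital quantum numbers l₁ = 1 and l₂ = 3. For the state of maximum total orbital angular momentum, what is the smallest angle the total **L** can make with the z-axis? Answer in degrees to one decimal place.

θ_min ≈ 26.6°

The total orbital quantum number L ranges from |l₁ − l₂| to l₁ + l₂ in integer steps.
So L can be 2, 3, 4.
The maximum is L = 4, with |L_tot| = ℏ√(4·5) = 2√5 ℏ.
The minimum angle with z is arccos(4/√20) ≈ 26.6°.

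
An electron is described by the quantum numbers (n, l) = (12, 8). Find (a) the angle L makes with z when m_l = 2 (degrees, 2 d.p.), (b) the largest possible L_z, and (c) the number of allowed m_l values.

θ(m_l=2) ≈ 76.37°; L_z,max = 8ℏ; 17 values

For m_l = 2: cos θ = 2/√72, θ ≈ 76.37°.
L_z,max = lℏ = 8ℏ.
There are 2l+1 = 17 values of m_l.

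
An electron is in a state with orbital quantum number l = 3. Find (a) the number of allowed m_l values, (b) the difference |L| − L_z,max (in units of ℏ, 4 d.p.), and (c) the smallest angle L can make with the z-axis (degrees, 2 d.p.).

7 values; |L|−L_z,max ≈ 0.4641ℏ; θ_min ≈ 30.00°

There are 2l+1 = 7 values of m_l.
|L| − L_z,max = (2√3 − 3)ℏ ≈ 0.4641ℏ.
cos θ_min = 3/√12, so θ_min ≈ 30.00°.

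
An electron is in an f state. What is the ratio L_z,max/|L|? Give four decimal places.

An f state has l = 3.
|L| = 2√3 ℏ ≈ 3.4641ℏ, while L_z,max = lℏ = 3ℏ.
L_z,max/|L| = 3/√12 = 0.8660.

L_z,max/|L| = 0.8660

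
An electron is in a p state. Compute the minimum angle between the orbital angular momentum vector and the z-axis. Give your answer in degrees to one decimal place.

For a p orbital, l = 1.
|L| = ℏ√(l(l+1)) = √2 ℏ.
The smallest angle corresponds to the largest L_z, i.e. m_l = l = 1, giving L_z = 1ℏ.
cos θ_min = 1/√2, so θ_min ≈ 45.0°.

θ_min ≈ 45.0°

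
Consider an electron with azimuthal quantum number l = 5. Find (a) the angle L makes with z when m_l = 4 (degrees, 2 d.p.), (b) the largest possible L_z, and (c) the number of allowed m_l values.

For m_l = 4: cos θ = 4/√30, θ ≈ 43.09°.
L_z,max = lℏ = 5ℏ.
There are 2l+1 = 11 values of m_l.

θ(m_l=4) ≈ 43.09°; L_z,max = 5ℏ; 11 values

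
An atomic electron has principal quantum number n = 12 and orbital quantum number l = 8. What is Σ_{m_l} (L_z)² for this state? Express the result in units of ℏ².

Σ(L_z)² = 408 ℏ²

The allowed m_l values are -8, -7, -6, -5, -4, -3, -2, -1, 0, 1, 2, 3, 4, 5, 6, 7, 8.
Summing m² from −8 to 8: Σ m_l² = 408.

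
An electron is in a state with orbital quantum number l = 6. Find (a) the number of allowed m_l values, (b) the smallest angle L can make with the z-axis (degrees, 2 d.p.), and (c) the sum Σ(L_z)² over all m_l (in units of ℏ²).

13 values; θ_min ≈ 22.21°; Σ(L_z)² = 182 ℏ²

There are 2l+1 = 13 values of m_l.
cos θ_min = 6/√42, so θ_min ≈ 22.21°.
Σ m_l² = 182, so Σ(L_z)² = 182 ℏ².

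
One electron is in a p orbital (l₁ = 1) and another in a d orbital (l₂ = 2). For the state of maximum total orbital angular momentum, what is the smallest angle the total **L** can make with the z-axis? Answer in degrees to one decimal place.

θ_min ≈ 30.0°

L runs from |1 − 2| = 1 to 1 + 2 = 3.
So L can be 1, 2, 3.
The maximum is L = 3, with |L_tot| = ℏ√(3·4) = 2√3 ℏ.
The minimum angle with z is arccos(3/√12) ≈ 30.0°.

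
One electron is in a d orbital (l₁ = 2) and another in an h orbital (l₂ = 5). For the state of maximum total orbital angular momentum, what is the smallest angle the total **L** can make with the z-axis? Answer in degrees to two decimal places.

Angular momentum addition gives L = |l₁ − l₂|, …, l₁ + l₂.
So L can be 3, 4, 5, 6, 7.
The maximum is L = 7, with |L_tot| = ℏ√(7·8) = 2√14 ℏ.
The minimum angle with z is arccos(7/√56) ≈ 20.70°.

θ_min ≈ 20.70°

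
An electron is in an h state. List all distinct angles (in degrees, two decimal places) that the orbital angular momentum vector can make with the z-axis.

θ ∈ {24.09°, 43.09°, 56.79°, 68.58°, 79.48°, 90.00°, 100.52°, 111.42°, 123.21°, 136.91°, 155.91°}

H corresponds to l = 5.
|L|² = l(l+1)ℏ² = 30ℏ², so |L| = √30 ℏ.
cos θ = m_l/√30 for each m_l ∈ {-5, -4, -3, -2, -1, 0, 1, 2, 3, 4, 5}.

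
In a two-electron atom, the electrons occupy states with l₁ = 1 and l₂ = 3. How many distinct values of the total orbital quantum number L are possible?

3

L runs from |1 − 3| = 2 to 1 + 3 = 4.
Allowed values: L = 2, 3, 4.
That is 3 values.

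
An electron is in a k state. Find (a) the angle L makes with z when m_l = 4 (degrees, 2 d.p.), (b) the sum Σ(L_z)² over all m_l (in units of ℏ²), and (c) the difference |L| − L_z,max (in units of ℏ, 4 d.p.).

A k state has l = 7.
For m_l = 4: cos θ = 4/√56, θ ≈ 57.69°.
Σ m_l² = 280, so Σ(L_z)² = 280 ℏ².
|L| − L_z,max = (2√14 − 7)ℏ ≈ 0.4833ℏ.

θ(m_l=4) ≈ 57.69°; Σ(L_z)² = 280 ℏ²; |L|−L_z,max ≈ 0.4833ℏ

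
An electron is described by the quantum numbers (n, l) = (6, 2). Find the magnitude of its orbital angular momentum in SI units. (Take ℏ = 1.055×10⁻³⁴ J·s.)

|L| = 2.584×10⁻³⁴ J·s

|L| = ℏ√(l(l+1)) = ℏ√(2·3) = √6 ℏ
Numerically, |L| = 2.449 × (1.055×10⁻³⁴ J·s) = 2.584×10⁻³⁴ J·s.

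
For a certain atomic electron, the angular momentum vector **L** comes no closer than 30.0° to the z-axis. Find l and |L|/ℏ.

cos²θ_min = l/(l+1) = 0.7500.
Solving: l = 3.
Then |L| = ℏ√(3·4) = 2√3 ℏ.

l = 3, |L| = 2√3 ℏ ≈ 3.464ℏ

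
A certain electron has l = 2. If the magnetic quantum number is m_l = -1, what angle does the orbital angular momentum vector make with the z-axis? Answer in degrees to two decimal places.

θ ≈ 114.09°

|L| = ℏ√(l(l+1)) = √6 ℏ.
L_z = m_l ℏ = −1ℏ.
cos θ = L_z/|L| = -1/√6, so θ ≈ 114.09°.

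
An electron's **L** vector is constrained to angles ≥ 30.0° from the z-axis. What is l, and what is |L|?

At minimum angle, m_l = l, so cos θ = l/√(l(l+1)); cos²θ = l/(l+1) = 0.7500.
Solving: l = 3.
Then |L| = ℏ√(3·4) = 2√3 ℏ.

l = 3, |L| = 2√3 ℏ ≈ 3.464ℏ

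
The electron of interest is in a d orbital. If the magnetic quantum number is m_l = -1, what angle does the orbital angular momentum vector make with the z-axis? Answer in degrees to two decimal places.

D corresponds to l = 2.
|L| = √(l(l+1)) ℏ = √6 ℏ.
L_z = m_l ℏ = −1ℏ.
cos θ = L_z/|L| = -1/√6, so θ ≈ 114.09°.

θ ≈ 114.09°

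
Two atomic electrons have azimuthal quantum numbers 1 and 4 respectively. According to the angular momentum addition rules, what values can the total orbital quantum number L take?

By the triangle rule, |l₁ − l₂| ≤ L ≤ l₁ + l₂.
So L can be 3, 4, 5.

L = 3, 4, 5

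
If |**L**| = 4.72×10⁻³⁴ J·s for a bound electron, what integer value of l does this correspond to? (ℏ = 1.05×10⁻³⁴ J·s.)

In units of ℏ, |L| ≈ 4.495.
(|L|/ℏ)² = l(l+1) ≈ 20.21 ⇒ l = 4.

l = 4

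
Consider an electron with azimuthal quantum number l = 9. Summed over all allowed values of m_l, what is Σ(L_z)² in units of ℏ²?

The allowed m_l values are -9, -8, -7, -6, -5, -4, -3, -2, -1, 0, 1, 2, 3, 4, 5, 6, 7, 8, 9.
Σ m_l² = 2·(1 + 4 + 9 + 16 + 25 + 36 + 49 + 64 + 81) = 570.

Σ(L_z)² = 570 ℏ²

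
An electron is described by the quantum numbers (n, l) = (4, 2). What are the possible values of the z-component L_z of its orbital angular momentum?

L_z ∈ {−2ℏ, −ℏ, 0, ℏ, 2ℏ}

L_z = m_l ℏ with m_l ranging from −l to +l in integer steps.
For l = 2: m_l ∈ {-2, -1, 0, 1, 2}.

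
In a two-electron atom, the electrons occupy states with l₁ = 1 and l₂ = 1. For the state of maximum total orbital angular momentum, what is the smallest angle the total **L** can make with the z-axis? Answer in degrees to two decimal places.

θ_min ≈ 35.26°

Angular momentum addition gives L = |l₁ − l₂|, …, l₁ + l₂.
Allowed values: L = 0, 1, 2.
The maximum is L = 2, with |L_tot| = ℏ√(2·3) = √6 ℏ.
The minimum angle with z is arccos(2/√6) ≈ 35.26°.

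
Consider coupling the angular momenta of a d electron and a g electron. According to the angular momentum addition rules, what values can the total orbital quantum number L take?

L = 2, 3, 4, 5, 6

Angular momentum addition gives L = |l₁ − l₂|, …, l₁ + l₂.
L ∈ {2, 3, 4, 5, 6}.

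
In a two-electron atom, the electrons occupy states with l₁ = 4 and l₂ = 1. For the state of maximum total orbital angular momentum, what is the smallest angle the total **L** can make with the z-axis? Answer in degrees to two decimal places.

Angular momentum addition gives L = |l₁ − l₂|, …, l₁ + l₂.
L ∈ {3, 4, 5}.
The maximum is L = 5, with |L_tot| = ℏ√(5·6) = √30 ℏ.
The minimum angle with z is arccos(5/√30) ≈ 24.09°.

θ_min ≈ 24.09°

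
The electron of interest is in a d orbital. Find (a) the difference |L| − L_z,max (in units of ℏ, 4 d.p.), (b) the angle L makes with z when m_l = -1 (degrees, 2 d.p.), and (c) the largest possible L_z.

|L|−L_z,max ≈ 0.4495ℏ; θ(m_l=-1) ≈ 114.09°; L_z,max = 2ℏ

A d state has l = 2.
|L| − L_z,max = (√6 − 2)ℏ ≈ 0.4495ℏ.
For m_l = -1: cos θ = -1/√6, θ ≈ 114.09°.
L_z,max = lℏ = 2ℏ.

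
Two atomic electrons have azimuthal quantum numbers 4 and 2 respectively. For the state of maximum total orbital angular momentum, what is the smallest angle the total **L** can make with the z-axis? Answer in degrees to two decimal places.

L runs from |4 − 2| = 2 to 4 + 2 = 6.
L ∈ {2, 3, 4, 5, 6}.
The maximum is L = 6, with |L_tot| = ℏ√(6·7) = √42 ℏ.
The minimum angle with z is arccos(6/√42) ≈ 22.21°.

θ_min ≈ 22.21°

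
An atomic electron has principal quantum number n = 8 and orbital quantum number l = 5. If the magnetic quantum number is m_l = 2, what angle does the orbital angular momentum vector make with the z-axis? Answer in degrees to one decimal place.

θ ≈ 68.6°

|L|² = l(l+1)ℏ² = 30ℏ², so |L| = √30 ℏ.
L_z = m_l ℏ = 2ℏ.
cos θ = L_z/|L| = 2/√30, so θ ≈ 68.6°.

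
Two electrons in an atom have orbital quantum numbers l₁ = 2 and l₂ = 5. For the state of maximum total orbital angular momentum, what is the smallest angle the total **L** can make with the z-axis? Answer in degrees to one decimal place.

θ_min ≈ 20.7°

The total orbital quantum number L ranges from |l₁ − l₂| to l₁ + l₂ in integer steps.
Allowed values: L = 3, 4, 5, 6, 7.
The maximum is L = 7, with |L_tot| = ℏ√(7·8) = 2√14 ℏ.
The minimum angle with z is arccos(7/√56) ≈ 20.7°.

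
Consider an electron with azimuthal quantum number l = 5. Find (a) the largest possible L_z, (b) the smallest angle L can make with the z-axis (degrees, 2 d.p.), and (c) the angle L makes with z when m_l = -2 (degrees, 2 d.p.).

L_z,max = lℏ = 5ℏ.
cos θ_min = 5/√30, so θ_min ≈ 24.09°.
For m_l = -2: cos θ = -2/√30, θ ≈ 111.42°.

L_z,max = 5ℏ; θ_min ≈ 24.09°; θ(m_l=-2) ≈ 111.42°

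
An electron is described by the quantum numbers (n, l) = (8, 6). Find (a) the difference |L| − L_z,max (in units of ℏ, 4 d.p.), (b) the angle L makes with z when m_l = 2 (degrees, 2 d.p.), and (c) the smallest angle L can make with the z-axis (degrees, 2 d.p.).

|L| − L_z,max = (√42 − 6)ℏ ≈ 0.4807ℏ.
For m_l = 2: cos θ = 2/√42, θ ≈ 72.02°.
cos θ_min = 6/√42, so θ_min ≈ 22.21°.

|L|−L_z,max ≈ 0.4807ℏ; θ(m_l=2) ≈ 72.02°; θ_min ≈ 22.21°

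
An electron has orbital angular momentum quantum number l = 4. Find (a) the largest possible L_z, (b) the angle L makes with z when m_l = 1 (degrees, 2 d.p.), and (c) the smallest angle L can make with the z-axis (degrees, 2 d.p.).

L_z,max = lℏ = 4ℏ.
For m_l = 1: cos θ = 1/√20, θ ≈ 77.08°.
cos θ_min = 4/√20, so θ_min ≈ 26.57°.

L_z,max = 4ℏ; θ(m_l=1) ≈ 77.08°; θ_min ≈ 26.57°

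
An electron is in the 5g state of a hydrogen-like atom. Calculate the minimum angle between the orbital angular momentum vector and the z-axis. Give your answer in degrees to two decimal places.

5g means n = 5, l = 4.
|L| = ℏ√(l(l+1)) = 2√5 ℏ.
The smallest angle corresponds to the largest L_z, i.e. m_l = l = 4, giving L_z = 4ℏ.
cos θ_min = 4/√20, so θ_min ≈ 26.57°.

θ_min ≈ 26.57°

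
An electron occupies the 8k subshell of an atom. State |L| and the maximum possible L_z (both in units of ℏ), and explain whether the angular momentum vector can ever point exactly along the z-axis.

No: L_z,max = 7ℏ < |L| = 2√14 ℏ ≈ 7.483ℏ

8k means n = 8, l = 7.
|L| = 2√14 ℏ ≈ 7.4833ℏ, while L_z,max = lℏ = 7ℏ.
Since |L| > L_z,max, the vector can never point exactly along z; the closest it comes is θ_min = arccos(7/√56) ≈ 20.7°.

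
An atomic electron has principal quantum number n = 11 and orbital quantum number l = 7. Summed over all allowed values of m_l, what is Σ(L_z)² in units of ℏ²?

m_l ∈ {-7, -6, -5, -4, -3, -2, -1, 0, 1, 2, 3, 4, 5, 6, 7}.
Σ m_l² = 2·(1 + 4 + 9 + 16 + 25 + 36 + 49) = 280.

Σ(L_z)² = 280 ℏ²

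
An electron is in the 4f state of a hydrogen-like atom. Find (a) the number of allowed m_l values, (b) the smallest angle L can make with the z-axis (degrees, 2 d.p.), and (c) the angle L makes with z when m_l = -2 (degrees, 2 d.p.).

For 4f, l = 3.
There are 2l+1 = 7 values of m_l.
cos θ_min = 3/√12, so θ_min ≈ 30.00°.
For m_l = -2: cos θ = -2/√12, θ ≈ 125.26°.

7 values; θ_min ≈ 30.00°; θ(m_l=-2) ≈ 125.26°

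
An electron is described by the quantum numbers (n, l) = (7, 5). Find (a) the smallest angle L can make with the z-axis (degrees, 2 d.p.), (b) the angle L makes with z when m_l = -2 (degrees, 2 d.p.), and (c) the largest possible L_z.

cos θ_min = 5/√30, so θ_min ≈ 24.09°.
For m_l = -2: cos θ = -2/√30, θ ≈ 111.42°.
L_z,max = lℏ = 5ℏ.

θ_min ≈ 24.09°; θ(m_l=-2) ≈ 111.42°; L_z,max = 5ℏ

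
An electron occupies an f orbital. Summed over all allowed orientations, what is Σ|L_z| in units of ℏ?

For an f orbital, l = 3.
m_l ∈ {-3, -2, -1, 0, 1, 2, 3}.
Σ|m_l| = l(l+1) = 12.

Σ|L_z| = 12 ℏ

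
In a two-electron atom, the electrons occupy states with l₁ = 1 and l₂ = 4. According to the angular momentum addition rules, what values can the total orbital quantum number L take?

Angular momentum addition gives L = |l₁ − l₂|, …, l₁ + l₂.
Allowed values: L = 3, 4, 5.

L = 3, 4, 5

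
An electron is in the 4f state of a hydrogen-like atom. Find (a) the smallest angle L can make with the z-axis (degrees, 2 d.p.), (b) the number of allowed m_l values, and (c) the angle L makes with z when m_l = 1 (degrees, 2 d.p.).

The 4f subshell has l = 3.
cos θ_min = 3/√12, so θ_min ≈ 30.00°.
There are 2l+1 = 7 values of m_l.
For m_l = 1: cos θ = 1/√12, θ ≈ 73.22°.

θ_min ≈ 30.00°; 7 values; θ(m_l=1) ≈ 73.22°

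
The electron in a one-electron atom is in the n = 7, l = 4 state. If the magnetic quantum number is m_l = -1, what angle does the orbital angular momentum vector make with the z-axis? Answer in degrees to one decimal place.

θ ≈ 102.9°

|L| = ℏ√(l(l+1)) = 2√5 ℏ.
L_z = m_l ℏ = −1ℏ.
cos θ = L_z/|L| = -1/√20, so θ ≈ 102.9°.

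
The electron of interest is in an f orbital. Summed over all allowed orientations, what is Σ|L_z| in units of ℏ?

Σ|L_z| = 12 ℏ

For an f orbital, l = 3.
The allowed m_l values are -3, -2, -1, 0, 1, 2, 3.
Σ|m_l| = 2(1+2+…+3) = 12.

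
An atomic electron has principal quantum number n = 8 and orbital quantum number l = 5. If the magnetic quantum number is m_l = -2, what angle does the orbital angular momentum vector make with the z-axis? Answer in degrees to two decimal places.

θ ≈ 111.42°

|L| = √(l(l+1)) ℏ = √30 ℏ.
L_z = m_l ℏ = −2ℏ.
cos θ = L_z/|L| = -2/√30, so θ ≈ 111.42°.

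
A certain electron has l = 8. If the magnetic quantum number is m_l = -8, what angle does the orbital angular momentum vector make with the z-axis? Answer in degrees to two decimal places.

|L|² = l(l+1)ℏ² = 72ℏ², so |L| = 6√2 ℏ.
L_z = m_l ℏ = −8ℏ.
cos θ = L_z/|L| = -8/√72, so θ ≈ 160.53°.

θ ≈ 160.53°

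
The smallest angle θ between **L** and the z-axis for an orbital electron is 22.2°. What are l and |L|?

l = 6, |L| = √42 ℏ ≈ 6.481ℏ

At minimum angle, m_l = l, so cos θ = l/√(l(l+1)); cos²θ = l/(l+1) = 0.8572.
Thus l = 0.8572/(1 − 0.8572) ≈ 6.
Then |L| = ℏ√(6·7) = √42 ℏ.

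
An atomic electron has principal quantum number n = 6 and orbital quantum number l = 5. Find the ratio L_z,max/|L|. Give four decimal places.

L_z,max/|L| = 0.9129

|L| = √30 ℏ ≈ 5.4772ℏ, while L_z,max = lℏ = 5ℏ.
L_z,max/|L| = 5/√30 = 0.9129.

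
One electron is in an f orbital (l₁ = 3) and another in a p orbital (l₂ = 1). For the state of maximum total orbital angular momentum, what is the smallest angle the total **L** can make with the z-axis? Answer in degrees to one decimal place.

Angular momentum addition gives L = |l₁ − l₂|, …, l₁ + l₂.
So L can be 2, 3, 4.
The maximum is L = 4, with |L_tot| = ℏ√(4·5) = 2√5 ℏ.
The minimum angle with z is arccos(4/√20) ≈ 26.6°.

θ_min ≈ 26.6°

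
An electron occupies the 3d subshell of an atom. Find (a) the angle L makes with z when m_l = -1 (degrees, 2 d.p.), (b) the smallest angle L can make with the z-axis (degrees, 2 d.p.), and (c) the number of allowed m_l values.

θ(m_l=-1) ≈ 114.09°; θ_min ≈ 35.26°; 5 values

3d means n = 3, l = 2.
For m_l = -1: cos θ = -1/√6, θ ≈ 114.09°.
cos θ_min = 2/√6, so θ_min ≈ 35.26°.
There are 2l+1 = 5 values of m_l.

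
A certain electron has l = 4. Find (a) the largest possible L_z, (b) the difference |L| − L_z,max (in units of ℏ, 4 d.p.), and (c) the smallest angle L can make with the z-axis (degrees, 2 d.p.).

L_z,max = lℏ = 4ℏ.
|L| − L_z,max = (2√5 − 4)ℏ ≈ 0.4721ℏ.
cos θ_min = 4/√20, so θ_min ≈ 26.57°.

L_z,max = 4ℏ; |L|−L_z,max ≈ 0.4721ℏ; θ_min ≈ 26.57°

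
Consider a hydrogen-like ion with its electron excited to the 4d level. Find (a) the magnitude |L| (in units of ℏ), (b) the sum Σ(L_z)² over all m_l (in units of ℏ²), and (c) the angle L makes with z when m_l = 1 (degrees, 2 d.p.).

|L| = √6 ℏ ≈ 2.449ℏ; Σ(L_z)² = 10 ℏ²; θ(m_l=1) ≈ 65.91°

The 4d level has l = 2.
|L| = ℏ√(2·3) = √6 ℏ ≈ 2.449ℏ.
Σ m_l² = 10, so Σ(L_z)² = 10 ℏ².
For m_l = 1: cos θ = 1/√6, θ ≈ 65.91°.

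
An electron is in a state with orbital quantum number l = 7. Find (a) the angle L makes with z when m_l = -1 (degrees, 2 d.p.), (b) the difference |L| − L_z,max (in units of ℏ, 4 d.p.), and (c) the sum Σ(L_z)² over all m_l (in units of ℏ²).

For m_l = -1: cos θ = -1/√56, θ ≈ 97.68°.
|L| − L_z,max = (2√14 − 7)ℏ ≈ 0.4833ℏ.
Σ m_l² = 280, so Σ(L_z)² = 280 ℏ².

θ(m_l=-1) ≈ 97.68°; |L|−L_z,max ≈ 0.4833ℏ; Σ(L_z)² = 280 ℏ²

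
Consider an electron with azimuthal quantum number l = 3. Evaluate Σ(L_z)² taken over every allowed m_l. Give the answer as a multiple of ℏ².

Σ(L_z)² = 28 ℏ²

The allowed m_l values are -3, -2, -1, 0, 1, 2, 3.
Σ m_l² = 2·(1 + 4 + 9) = 28.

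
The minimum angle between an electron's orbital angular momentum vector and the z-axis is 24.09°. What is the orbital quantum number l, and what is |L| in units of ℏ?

l = 5, |L| = √30 ℏ ≈ 5.477ℏ

At minimum angle, m_l = l, so cos θ = l/√(l(l+1)); cos²θ = l/(l+1) = 0.8334.
Thus l = 0.8334/(1 − 0.8334) ≈ 5.
Then |L| = ℏ√(5·6) = √30 ℏ.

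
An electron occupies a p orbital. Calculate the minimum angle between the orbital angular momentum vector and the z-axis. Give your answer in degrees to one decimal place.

θ_min ≈ 45.0°

For a p orbital, l = 1.
|L|² = l(l+1)ℏ² = 2ℏ², so |L| = √2 ℏ.
The smallest angle corresponds to the largest L_z, i.e. m_l = l = 1, giving L_z = 1ℏ.
cos θ_min = 1/√2, so θ_min ≈ 45.0°.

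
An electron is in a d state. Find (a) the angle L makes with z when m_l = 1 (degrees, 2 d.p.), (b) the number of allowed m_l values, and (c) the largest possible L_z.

θ(m_l=1) ≈ 65.91°; 5 values; L_z,max = 2ℏ

The letter d corresponds to l = 2.
For m_l = 1: cos θ = 1/√6, θ ≈ 65.91°.
There are 2l+1 = 5 values of m_l.
L_z,max = lℏ = 2ℏ.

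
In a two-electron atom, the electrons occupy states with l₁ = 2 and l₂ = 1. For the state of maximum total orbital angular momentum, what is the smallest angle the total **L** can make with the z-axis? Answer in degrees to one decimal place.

θ_min ≈ 30.0°

L runs from |2 − 1| = 1 to 2 + 1 = 3.
So L can be 1, 2, 3.
The maximum is L = 3, with |L_tot| = ℏ√(3·4) = 2√3 ℏ.
The minimum angle with z is arccos(3/√12) ≈ 30.0°.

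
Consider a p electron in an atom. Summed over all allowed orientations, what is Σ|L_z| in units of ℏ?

Σ|L_z| = 2 ℏ

For a p orbital, l = 1.
m_l ∈ {-1, 0, 1}.
Σ|m_l| = 2·1(1+1)/2 = 2.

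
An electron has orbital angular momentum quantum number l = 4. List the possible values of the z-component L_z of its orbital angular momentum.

L_z ∈ {−4ℏ, −3ℏ, −2ℏ, −ℏ, 0, ℏ, 2ℏ, 3ℏ, 4ℏ}

L_z = m_l ℏ with m_l ranging from −l to +l in integer steps.
For l = 4: m_l ∈ {-4, -3, -2, -1, 0, 1, 2, 3, 4}.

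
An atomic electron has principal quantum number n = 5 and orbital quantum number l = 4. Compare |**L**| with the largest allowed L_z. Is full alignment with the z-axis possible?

|L| = 2√5 ℏ ≈ 4.4721ℏ, while L_z,max = lℏ = 4ℏ.
Since |L| > L_z,max, the vector can never point exactly along z; the closest it comes is θ_min = arccos(4/√20) ≈ 26.6°.

No: L_z,max = 4ℏ < |L| = 2√5 ℏ ≈ 4.472ℏ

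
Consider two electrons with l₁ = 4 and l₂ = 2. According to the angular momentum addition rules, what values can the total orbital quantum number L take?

By the triangle rule, |l₁ − l₂| ≤ L ≤ l₁ + l₂.
Allowed values: L = 2, 3, 4, 5, 6.

L = 2, 3, 4, 5, 6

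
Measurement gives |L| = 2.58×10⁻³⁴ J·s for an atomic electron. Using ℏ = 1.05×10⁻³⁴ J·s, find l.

In units of ℏ, |L| ≈ 2.457.
l(l+1) ≈ 2.457² ≈ 6.04, so l = 2.

l = 2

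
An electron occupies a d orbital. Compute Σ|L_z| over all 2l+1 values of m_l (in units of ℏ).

Σ|L_z| = 6 ℏ

A d state has l = 2.
m_l ∈ {-2, -1, 0, 1, 2}.
Σ|m_l| = 2·2(2+1)/2 = 6.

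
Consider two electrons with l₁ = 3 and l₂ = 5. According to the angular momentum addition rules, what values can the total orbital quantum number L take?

By the triangle rule, |l₁ − l₂| ≤ L ≤ l₁ + l₂.
So L can be 2, 3, 4, 5, 6, 7, 8.

L = 2, 3, 4, 5, 6, 7, 8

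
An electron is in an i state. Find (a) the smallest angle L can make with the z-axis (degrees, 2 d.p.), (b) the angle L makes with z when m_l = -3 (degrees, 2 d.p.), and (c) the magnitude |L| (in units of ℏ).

The letter i corresponds to l = 6.
cos θ_min = 6/√42, so θ_min ≈ 22.21°.
For m_l = -3: cos θ = -3/√42, θ ≈ 117.58°.
|L| = ℏ√(6·7) = √42 ℏ ≈ 6.481ℏ.

θ_min ≈ 22.21°; θ(m_l=-3) ≈ 117.58°; |L| = √42 ℏ ≈ 6.481ℏ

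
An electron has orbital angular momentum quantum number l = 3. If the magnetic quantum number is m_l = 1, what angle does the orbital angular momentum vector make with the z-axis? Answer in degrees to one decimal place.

θ ≈ 73.2°

|L| = ℏ√(l(l+1)) = 2√3 ℏ.
L_z = m_l ℏ = 1ℏ.
cos θ = L_z/|L| = 1/√12, so θ ≈ 73.2°.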